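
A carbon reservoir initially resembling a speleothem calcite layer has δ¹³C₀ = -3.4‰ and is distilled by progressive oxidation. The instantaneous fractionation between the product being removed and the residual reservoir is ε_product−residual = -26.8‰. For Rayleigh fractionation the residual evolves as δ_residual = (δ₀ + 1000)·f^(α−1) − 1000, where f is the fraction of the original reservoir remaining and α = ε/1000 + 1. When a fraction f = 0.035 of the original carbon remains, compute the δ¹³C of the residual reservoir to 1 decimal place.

90.3‰

Rayleigh residual: δ_res = (δ₀ + 1000)·f^(α−1) − 1000
α = ε/1000 + 1 = 0.97320, so α − 1 = -0.02680
f^(α−1) = 0.035^(-0.02680) = 1.094004
δ_res = (-3.4 + 1000) × 1.094004 − 1000 = 1090.285 − 1000 = 90.28‰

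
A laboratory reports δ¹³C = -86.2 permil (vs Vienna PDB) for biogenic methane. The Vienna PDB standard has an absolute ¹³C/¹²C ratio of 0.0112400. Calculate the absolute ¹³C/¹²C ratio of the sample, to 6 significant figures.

R_sample = R_standard × (δ¹³C/1000 + 1)
R_sample = 0.0112400 × (-86.2/1000 + 1) = 0.0112400 × 0.913800
R_sample = 0.0102711

0.0102711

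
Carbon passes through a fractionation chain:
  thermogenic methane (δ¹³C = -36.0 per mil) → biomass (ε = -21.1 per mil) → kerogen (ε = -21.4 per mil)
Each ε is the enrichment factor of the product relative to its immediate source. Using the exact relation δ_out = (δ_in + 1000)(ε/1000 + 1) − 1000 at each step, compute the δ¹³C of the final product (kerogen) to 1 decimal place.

-76.5 per mil

step 1: δ = (-36.00 + 1000)·(-21.1/1000 + 1) − 1000 = -56.34 per mil
step 2: δ = (-56.34 + 1000)·(-21.4/1000 + 1) − 1000 = -76.53 per mil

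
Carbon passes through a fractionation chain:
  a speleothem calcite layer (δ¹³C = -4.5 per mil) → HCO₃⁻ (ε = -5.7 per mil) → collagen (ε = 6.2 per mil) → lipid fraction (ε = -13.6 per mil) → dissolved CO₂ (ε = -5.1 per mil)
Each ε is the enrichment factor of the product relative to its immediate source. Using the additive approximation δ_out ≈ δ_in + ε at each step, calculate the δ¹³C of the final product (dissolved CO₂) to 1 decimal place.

-22.7 per mil

step 1: δ ≈ -4.5 + (-5.7) = -10.2 per mil
step 2: δ ≈ -10.2 + (6.2) = -4.0 per mil
step 3: δ ≈ -4.0 + (-13.6) = -17.6 per mil
step 4: δ ≈ -17.6 + (-5.1) = -22.7 per mil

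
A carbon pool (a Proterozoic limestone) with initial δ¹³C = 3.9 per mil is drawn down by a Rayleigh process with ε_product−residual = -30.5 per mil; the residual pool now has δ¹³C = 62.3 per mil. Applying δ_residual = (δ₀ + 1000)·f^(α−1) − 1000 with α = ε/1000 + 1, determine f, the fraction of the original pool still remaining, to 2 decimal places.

α − 1 = ε/1000 = -0.0305
(δ_res + 1000)/(δ₀ + 1000) = (62.3 + 1000)/(3.9 + 1000) = 1062.3/1003.9 = 1.058173
f = 1.058173^(1/-0.0305) = exp(ln(1.058173)/-0.0305) = exp(0.05654/-0.0305)
f = exp(-1.8539) = 0.1566

0.16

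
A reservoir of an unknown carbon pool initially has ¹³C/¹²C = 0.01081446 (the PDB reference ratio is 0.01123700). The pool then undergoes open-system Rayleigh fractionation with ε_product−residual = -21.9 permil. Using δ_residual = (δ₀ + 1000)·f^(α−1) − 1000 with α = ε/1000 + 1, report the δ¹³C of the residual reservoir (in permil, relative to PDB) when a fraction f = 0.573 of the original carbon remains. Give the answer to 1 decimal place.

δ₀ = (0.01081446/0.01123700 − 1)×1000 = (0.962397 − 1)×1000 = -37.603 permil
α − 1 = ε/1000 = -0.0219
f^(α−1) = 0.573^(-0.0219) = 1.012270
δ_res = (-37.603 + 1000) × 1.012270 − 1000 = 974.206 − 1000 = -25.79 permil

-25.8 permil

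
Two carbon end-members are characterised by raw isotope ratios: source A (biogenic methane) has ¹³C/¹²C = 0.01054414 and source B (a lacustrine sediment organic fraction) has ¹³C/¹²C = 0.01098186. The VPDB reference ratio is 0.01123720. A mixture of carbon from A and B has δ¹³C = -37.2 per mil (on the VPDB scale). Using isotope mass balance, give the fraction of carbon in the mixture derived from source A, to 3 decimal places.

0.372

δ_A = (0.01054414/0.01123720 − 1)×1000 = (0.938324 − 1)×1000 = -61.676 per mil
δ_B = (0.01098186/0.01123720 − 1)×1000 = (0.977277 − 1)×1000 = -22.723 per mil
f_A = (δ_mix − δ_B)/(δ_A − δ_B) = (-37.2 − (-22.723))/(-61.676 − (-22.723))
f_A = -14.477 / -38.953 = 0.3717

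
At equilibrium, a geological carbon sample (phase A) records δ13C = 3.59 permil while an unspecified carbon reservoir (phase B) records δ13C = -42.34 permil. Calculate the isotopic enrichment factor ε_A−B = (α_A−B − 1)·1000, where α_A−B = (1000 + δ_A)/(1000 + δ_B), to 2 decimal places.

α_A−B = (1000 + 3.59) / (1000 + -42.34) = 1003.59 / 957.66 = 1.047961
ε_A−B = (1.047961 − 1) × 1000 = 47.961 permil
(The approximation ε ≈ δ_A − δ_B would give 45.93 permil.)

47.96 permil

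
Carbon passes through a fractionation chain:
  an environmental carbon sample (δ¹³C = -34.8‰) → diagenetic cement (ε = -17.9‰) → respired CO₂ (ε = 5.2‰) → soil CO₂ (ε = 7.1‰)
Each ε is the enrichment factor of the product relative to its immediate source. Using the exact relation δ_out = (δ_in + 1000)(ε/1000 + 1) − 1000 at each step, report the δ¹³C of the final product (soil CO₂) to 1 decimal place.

step 1: δ = (-34.80 + 1000)·(-17.9/1000 + 1) − 1000 = -52.08‰
step 2: δ = (-52.08 + 1000)·(5.2/1000 + 1) − 1000 = -47.15‰
step 3: δ = (-47.15 + 1000)·(7.1/1000 + 1) − 1000 = -40.38‰

-40.4‰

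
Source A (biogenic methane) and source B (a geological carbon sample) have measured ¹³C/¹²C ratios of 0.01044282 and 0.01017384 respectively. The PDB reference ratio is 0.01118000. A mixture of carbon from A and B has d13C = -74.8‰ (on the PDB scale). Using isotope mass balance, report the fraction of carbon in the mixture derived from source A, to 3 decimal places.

0.632

δ_A = (0.01044282/0.01118000 − 1)×1000 = (0.934063 − 1)×1000 = -65.937‰
δ_B = (0.01017384/0.01118000 − 1)×1000 = (0.910004 − 1)×1000 = -89.996‰
f_A = (δ_mix − δ_B)/(δ_A − δ_B) = (-74.8 − (-89.996))/(-65.937 − (-89.996))
f_A = 15.196 / 24.059 = 0.6316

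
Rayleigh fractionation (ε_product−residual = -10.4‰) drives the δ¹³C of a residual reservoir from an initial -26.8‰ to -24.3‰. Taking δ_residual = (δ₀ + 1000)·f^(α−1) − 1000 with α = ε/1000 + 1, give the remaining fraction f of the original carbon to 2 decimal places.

α − 1 = ε/1000 = -0.0104
(δ_res + 1000)/(δ₀ + 1000) = (-24.3 + 1000)/(-26.8 + 1000) = 975.7/973.2 = 1.002569
f = 1.002569^(1/-0.0104) = exp(ln(1.002569)/-0.0104) = exp(0.00257/-0.0104)
f = exp(-0.2467) = 0.7814

0.78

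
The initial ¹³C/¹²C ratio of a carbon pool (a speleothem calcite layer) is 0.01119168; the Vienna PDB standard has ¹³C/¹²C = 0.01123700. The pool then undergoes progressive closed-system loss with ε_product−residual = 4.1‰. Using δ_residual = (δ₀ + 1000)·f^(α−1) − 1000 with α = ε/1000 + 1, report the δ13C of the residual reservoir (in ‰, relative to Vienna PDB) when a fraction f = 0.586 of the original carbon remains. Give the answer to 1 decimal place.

-6.2‰

δ₀ = (0.01119168/0.01123700 − 1)×1000 = (0.995967 − 1)×1000 = -4.033‰
α − 1 = ε/1000 = 0.0041
f^(α−1) = 0.586^(0.0041) = 0.997811
δ_res = (-4.033 + 1000) × 0.997811 − 1000 = 993.787 − 1000 = -6.21‰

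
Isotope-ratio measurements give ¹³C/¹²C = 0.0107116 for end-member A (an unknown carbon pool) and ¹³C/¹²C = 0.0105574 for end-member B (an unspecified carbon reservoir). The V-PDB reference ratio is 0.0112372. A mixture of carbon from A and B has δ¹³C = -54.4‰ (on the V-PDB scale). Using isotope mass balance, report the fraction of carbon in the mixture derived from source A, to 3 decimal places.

δ_A = (0.0107116/0.0112372 − 1)×1000 = (0.953227 − 1)×1000 = -46.773‰
δ_B = (0.0105574/0.0112372 − 1)×1000 = (0.939505 − 1)×1000 = -60.495‰
f_A = (δ_mix − δ_B)/(δ_A − δ_B) = (-54.4 − (-60.495))/(-46.773 − (-60.495))
f_A = 6.095 / 13.722 = 0.4442

0.444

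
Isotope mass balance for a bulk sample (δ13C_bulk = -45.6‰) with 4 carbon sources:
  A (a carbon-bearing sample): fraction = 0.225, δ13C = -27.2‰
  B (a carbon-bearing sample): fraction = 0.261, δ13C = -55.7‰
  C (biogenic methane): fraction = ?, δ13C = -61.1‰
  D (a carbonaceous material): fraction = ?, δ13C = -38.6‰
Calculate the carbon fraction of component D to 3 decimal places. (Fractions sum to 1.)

Let f_D and f_C be the unknown fractions; fractions sum to 1 so f_D + f_C = 0.514.
Mass balance: Σ fᵢ·δᵢ = δ_bulk ⇒ f_D·(-38.6) + f_C·(-61.1) = -45.6 − (-20.658) = -24.942
Substitute f_C = 0.514 − f_D:
f_D·(-38.6 − -61.1) = -24.942 − 0.514×(-61.1) = 6.463
f_D = 6.463 / 22.5 = 0.2872

0.287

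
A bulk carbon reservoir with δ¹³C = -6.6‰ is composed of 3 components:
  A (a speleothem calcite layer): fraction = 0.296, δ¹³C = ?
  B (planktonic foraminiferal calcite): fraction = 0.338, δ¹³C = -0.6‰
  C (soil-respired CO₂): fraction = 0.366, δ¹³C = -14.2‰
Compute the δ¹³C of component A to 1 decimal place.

-4.1‰

Isotope mass balance: δ_bulk = Σ fᵢ·δᵢ.
-6.6 = 0.296×δ_A + 0.338×(-0.6) + 0.366×(-14.2)
0.296·δ_A = -6.6 − (-5.400) = -1.200
δ_A = -1.200 / 0.296 = -4.05‰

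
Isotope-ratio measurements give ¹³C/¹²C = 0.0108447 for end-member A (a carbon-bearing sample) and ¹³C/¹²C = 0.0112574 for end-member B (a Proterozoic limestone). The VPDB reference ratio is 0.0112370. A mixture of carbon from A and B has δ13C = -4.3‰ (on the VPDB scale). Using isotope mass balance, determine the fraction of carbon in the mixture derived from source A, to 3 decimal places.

0.167

δ_A = (0.0108447/0.0112370 − 1)×1000 = (0.965089 − 1)×1000 = -34.911‰
δ_B = (0.0112574/0.0112370 − 1)×1000 = (1.001815 − 1)×1000 = 1.815‰
f_A = (δ_mix − δ_B)/(δ_A − δ_B) = (-4.3 − (1.815))/(-34.911 − (1.815))
f_A = -6.115 / -36.727 = 0.1665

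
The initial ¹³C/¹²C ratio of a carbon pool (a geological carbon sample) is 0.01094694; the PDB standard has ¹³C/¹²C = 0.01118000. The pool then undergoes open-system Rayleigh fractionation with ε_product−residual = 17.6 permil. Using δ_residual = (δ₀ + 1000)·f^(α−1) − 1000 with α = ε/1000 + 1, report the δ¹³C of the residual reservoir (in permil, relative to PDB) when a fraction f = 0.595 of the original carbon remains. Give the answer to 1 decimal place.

-29.8 permil

δ₀ = (0.01094694/0.01118000 − 1)×1000 = (0.979154 − 1)×1000 = -20.846 permil
α − 1 = ε/1000 = 0.0176
f^(α−1) = 0.595^(0.0176) = 0.990904
δ_res = (-20.846 + 1000) × 0.990904 − 1000 = 970.247 − 1000 = -29.75 permil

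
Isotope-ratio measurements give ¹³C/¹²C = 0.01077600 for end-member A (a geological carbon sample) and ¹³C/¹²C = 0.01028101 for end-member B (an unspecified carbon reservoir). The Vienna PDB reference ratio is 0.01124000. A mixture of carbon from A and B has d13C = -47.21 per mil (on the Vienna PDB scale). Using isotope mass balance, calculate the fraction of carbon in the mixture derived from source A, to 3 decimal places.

0.865

δ_A = (0.01077600/0.01124000 − 1)×1000 = (0.958719 − 1)×1000 = -41.281 per mil
δ_B = (0.01028101/0.01124000 − 1)×1000 = (0.914681 − 1)×1000 = -85.319 per mil
f_A = (δ_mix − δ_B)/(δ_A − δ_B) = (-47.21 − (-85.319))/(-41.281 − (-85.319))
f_A = 38.109 / 44.038 = 0.8654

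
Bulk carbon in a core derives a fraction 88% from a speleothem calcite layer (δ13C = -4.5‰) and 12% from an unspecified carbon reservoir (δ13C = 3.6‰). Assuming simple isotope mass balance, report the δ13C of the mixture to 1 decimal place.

-3.5‰

δ_mix = f_A·δ_A + f_B·δ_B
δ_mix = 0.88 × (-4.5) + 0.12 × (3.6)
δ_mix = -3.96 + 0.43 = -3.53‰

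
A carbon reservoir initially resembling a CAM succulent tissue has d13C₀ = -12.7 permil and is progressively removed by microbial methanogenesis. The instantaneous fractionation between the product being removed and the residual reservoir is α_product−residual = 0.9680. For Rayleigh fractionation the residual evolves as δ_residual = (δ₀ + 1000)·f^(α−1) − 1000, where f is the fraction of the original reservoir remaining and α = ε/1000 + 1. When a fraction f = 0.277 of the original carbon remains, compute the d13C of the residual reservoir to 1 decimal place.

28.7 permil

Rayleigh residual: δ_res = (δ₀ + 1000)·f^(α−1) − 1000
α − 1 = -0.03200
f^(α−1) = 0.277^(-0.03200) = 1.041935
δ_res = (-12.7 + 1000) × 1.041935 − 1000 = 1028.702 − 1000 = 28.70 permil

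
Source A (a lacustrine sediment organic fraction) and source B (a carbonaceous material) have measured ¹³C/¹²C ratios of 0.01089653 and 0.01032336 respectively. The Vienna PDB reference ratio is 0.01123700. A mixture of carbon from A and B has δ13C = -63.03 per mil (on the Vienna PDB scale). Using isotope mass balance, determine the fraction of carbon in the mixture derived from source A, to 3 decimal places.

δ_A = (0.01089653/0.01123700 − 1)×1000 = (0.969701 − 1)×1000 = -30.299 per mil
δ_B = (0.01032336/0.01123700 − 1)×1000 = (0.918694 − 1)×1000 = -81.306 per mil
f_A = (δ_mix − δ_B)/(δ_A − δ_B) = (-63.03 − (-81.306))/(-30.299 − (-81.306))
f_A = 18.276 / 51.007 = 0.3583

0.358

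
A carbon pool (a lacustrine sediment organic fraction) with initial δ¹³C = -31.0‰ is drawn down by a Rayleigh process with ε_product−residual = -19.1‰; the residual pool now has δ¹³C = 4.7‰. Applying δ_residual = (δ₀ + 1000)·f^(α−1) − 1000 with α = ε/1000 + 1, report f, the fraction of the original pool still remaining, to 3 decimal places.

α − 1 = ε/1000 = -0.0191
(δ_res + 1000)/(δ₀ + 1000) = (4.7 + 1000)/(-31.0 + 1000) = 1004.7/969.0 = 1.036842
f = 1.036842^(1/-0.0191) = exp(ln(1.036842)/-0.0191) = exp(0.03618/-0.0191)
f = exp(-1.8942) = 0.1504

0.150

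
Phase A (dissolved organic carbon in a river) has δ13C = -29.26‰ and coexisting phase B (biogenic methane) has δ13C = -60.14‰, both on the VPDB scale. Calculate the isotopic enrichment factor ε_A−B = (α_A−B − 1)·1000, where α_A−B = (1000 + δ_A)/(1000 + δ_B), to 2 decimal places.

32.86‰

α_A−B = (1000 + -29.26) / (1000 + -60.14) = 970.74 / 939.86 = 1.032856
ε_A−B = (1.032856 − 1) × 1000 = 32.856‰
(The approximation ε ≈ δ_A − δ_B would give 30.88‰.)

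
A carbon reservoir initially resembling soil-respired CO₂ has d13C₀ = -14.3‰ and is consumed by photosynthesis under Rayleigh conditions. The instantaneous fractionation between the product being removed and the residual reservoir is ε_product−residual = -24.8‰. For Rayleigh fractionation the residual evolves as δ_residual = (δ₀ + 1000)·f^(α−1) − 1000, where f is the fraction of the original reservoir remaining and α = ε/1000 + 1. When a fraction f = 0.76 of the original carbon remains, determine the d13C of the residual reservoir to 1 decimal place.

-7.6‰

Rayleigh residual: δ_res = (δ₀ + 1000)·f^(α−1) − 1000
α = ε/1000 + 1 = 0.97520, so α − 1 = -0.02480
f^(α−1) = 0.76^(-0.02480) = 1.006829
δ_res = (-14.3 + 1000) × 1.006829 − 1000 = 992.432 − 1000 = -7.57‰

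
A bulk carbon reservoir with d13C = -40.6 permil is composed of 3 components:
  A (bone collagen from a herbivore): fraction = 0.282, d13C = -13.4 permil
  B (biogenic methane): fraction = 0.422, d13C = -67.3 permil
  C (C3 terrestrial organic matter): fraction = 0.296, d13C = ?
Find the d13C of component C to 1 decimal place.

-28.4 permil

Isotope mass balance: δ_bulk = Σ fᵢ·δᵢ.
-40.6 = 0.282×(-13.4) + 0.422×(-67.3) + 0.296×δ_C
0.296·δ_C = -40.6 − (-32.179) = -8.421
δ_C = -8.421 / 0.296 = -28.45 permil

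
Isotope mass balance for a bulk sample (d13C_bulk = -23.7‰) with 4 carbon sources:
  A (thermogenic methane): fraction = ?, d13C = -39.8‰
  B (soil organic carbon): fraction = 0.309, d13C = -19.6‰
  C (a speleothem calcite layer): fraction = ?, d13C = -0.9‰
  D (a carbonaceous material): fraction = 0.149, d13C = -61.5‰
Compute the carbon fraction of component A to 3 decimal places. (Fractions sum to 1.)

0.205

Let f_A and f_C be the unknown fractions; fractions sum to 1 so f_A + f_C = 0.542.
Mass balance: Σ fᵢ·δᵢ = δ_bulk ⇒ f_A·(-39.8) + f_C·(-0.9) = -23.7 − (-15.220) = -8.480
Substitute f_C = 0.542 − f_A:
f_A·(-39.8 − -0.9) = -8.480 − 0.542×(-0.9) = -7.992
f_A = -7.992 / -38.9 = 0.2055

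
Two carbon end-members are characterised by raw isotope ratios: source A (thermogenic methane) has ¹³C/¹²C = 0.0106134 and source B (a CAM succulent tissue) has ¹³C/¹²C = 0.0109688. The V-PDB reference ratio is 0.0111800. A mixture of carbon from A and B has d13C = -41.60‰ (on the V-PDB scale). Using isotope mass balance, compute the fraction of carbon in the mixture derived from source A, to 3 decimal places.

δ_A = (0.0106134/0.0111800 − 1)×1000 = (0.949320 − 1)×1000 = -50.680‰
δ_B = (0.0109688/0.0111800 − 1)×1000 = (0.981109 − 1)×1000 = -18.891‰
f_A = (δ_mix − δ_B)/(δ_A − δ_B) = (-41.60 − (-18.891))/(-50.680 − (-18.891))
f_A = -22.709 / -31.789 = 0.7144

0.714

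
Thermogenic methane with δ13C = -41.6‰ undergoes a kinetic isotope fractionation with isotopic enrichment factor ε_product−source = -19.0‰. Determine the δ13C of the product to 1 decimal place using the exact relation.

-59.8‰

Exactly, δ_product = (δ_source + 1000)·(ε/1000 + 1) − 1000.
δ_product = (-41.6 + 1000) × (-19.0/1000 + 1) − 1000
δ_product = -59.81‰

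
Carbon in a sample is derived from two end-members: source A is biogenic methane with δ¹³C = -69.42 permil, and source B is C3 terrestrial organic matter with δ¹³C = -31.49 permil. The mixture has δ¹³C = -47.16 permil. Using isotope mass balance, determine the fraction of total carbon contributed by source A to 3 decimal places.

0.413

δ_mix = f_A·δ_A + (1 − f_A)·δ_B  ⇒  f_A = (δ_mix − δ_B)/(δ_A − δ_B)
f_A = (-47.16 − (-31.49)) / (-69.42 − (-31.49))
f_A = -15.67 / -37.93 = 0.4131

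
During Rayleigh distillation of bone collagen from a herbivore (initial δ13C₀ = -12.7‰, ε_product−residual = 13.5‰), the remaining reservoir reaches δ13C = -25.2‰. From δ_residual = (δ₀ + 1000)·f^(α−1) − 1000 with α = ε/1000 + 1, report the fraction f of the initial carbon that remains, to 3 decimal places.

0.389

α − 1 = ε/1000 = 0.0135
(δ_res + 1000)/(δ₀ + 1000) = (-25.2 + 1000)/(-12.7 + 1000) = 974.8/987.3 = 0.987339
f = 0.987339^(1/0.0135) = exp(ln(0.987339)/0.0135) = exp(-0.01274/0.0135)
f = exp(-0.9438) = 0.3891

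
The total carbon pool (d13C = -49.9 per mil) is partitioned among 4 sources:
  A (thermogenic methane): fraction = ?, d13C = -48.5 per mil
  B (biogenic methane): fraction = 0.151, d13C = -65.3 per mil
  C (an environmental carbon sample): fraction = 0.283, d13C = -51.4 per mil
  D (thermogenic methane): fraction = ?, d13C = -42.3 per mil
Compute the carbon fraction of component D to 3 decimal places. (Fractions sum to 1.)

Let f_D and f_A be the unknown fractions; fractions sum to 1 so f_D + f_A = 0.566.
Mass balance: Σ fᵢ·δᵢ = δ_bulk ⇒ f_D·(-42.3) + f_A·(-48.5) = -49.9 − (-24.406) = -25.494
Substitute f_A = 0.566 − f_D:
f_D·(-42.3 − -48.5) = -25.494 − 0.566×(-48.5) = 1.957
f_D = 1.957 / 6.2 = 0.3157

0.316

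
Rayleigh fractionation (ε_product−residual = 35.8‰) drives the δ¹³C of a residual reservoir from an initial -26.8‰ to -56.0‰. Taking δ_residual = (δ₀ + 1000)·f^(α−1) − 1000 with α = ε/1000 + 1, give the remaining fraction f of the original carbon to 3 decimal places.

α − 1 = ε/1000 = 0.0358
(δ_res + 1000)/(δ₀ + 1000) = (-56.0 + 1000)/(-26.8 + 1000) = 944.0/973.2 = 0.969996
f = 0.969996^(1/0.0358) = exp(ln(0.969996)/0.0358) = exp(-0.03046/0.0358)
f = exp(-0.8509) = 0.4270

0.427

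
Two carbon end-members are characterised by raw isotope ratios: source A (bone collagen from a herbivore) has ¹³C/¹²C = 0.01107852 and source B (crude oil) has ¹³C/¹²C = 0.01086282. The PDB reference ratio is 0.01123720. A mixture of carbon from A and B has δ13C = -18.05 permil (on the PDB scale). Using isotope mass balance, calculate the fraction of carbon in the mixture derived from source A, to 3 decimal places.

0.795

δ_A = (0.01107852/0.01123720 − 1)×1000 = (0.985879 − 1)×1000 = -14.121 permil
δ_B = (0.01086282/0.01123720 − 1)×1000 = (0.966684 − 1)×1000 = -33.316 permil
f_A = (δ_mix − δ_B)/(δ_A − δ_B) = (-18.05 − (-33.316))/(-14.121 − (-33.316))
f_A = 15.266 / 19.195 = 0.7953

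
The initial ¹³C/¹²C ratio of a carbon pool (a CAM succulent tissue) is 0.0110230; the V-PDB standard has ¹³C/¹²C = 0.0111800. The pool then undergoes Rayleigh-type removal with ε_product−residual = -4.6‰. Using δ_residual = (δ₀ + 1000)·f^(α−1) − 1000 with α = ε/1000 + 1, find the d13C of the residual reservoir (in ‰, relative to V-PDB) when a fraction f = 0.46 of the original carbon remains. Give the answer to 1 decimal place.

-10.5‰

δ₀ = (0.0110230/0.0111800 − 1)×1000 = (0.985957 − 1)×1000 = -14.043‰
α − 1 = ε/1000 = -0.0046
f^(α−1) = 0.46^(-0.0046) = 1.003578
δ_res = (-14.043 + 1000) × 1.003578 − 1000 = 989.485 − 1000 = -10.51‰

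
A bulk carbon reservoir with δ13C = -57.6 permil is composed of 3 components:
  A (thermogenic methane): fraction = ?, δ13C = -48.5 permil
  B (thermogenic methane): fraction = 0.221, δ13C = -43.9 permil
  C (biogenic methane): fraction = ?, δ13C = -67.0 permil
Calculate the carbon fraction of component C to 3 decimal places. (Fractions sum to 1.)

0.547

Let f_C and f_A be the unknown fractions; fractions sum to 1 so f_C + f_A = 0.779.
Mass balance: Σ fᵢ·δᵢ = δ_bulk ⇒ f_C·(-67.0) + f_A·(-48.5) = -57.6 − (-9.702) = -47.898
Substitute f_A = 0.779 − f_C:
f_C·(-67.0 − -48.5) = -47.898 − 0.779×(-48.5) = -10.117
f_C = -10.117 / -18.5 = 0.5468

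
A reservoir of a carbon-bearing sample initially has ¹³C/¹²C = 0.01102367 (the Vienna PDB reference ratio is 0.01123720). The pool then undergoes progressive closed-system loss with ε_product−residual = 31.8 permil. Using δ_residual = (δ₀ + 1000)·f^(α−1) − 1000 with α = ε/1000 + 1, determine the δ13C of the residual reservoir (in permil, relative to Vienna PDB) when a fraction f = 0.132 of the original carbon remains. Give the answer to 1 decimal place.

δ₀ = (0.01102367/0.01123720 − 1)×1000 = (0.980998 − 1)×1000 = -19.002 permil
α − 1 = ε/1000 = 0.0318
f^(α−1) = 0.132^(0.0318) = 0.937636
δ_res = (-19.002 + 1000) × 0.937636 − 1000 = 919.819 − 1000 = -80.18 permil

-80.2 permil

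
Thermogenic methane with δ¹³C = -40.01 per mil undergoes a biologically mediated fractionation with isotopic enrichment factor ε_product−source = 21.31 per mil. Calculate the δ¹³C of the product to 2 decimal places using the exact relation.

-19.55 per mil

To first order, δ_product ≈ δ_source + ε = -18.70 per mil.
Exactly, δ_product = (δ_source + 1000)·(ε/1000 + 1) − 1000.
δ_product = (-40.01 + 1000) × (21.31/1000 + 1) − 1000
δ_product = -19.553 per mil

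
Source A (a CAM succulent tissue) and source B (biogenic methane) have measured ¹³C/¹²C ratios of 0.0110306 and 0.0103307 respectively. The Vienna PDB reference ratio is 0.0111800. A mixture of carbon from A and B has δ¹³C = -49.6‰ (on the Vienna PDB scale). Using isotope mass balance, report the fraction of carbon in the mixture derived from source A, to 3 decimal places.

0.421

δ_A = (0.0110306/0.0111800 − 1)×1000 = (0.986637 − 1)×1000 = -13.363‰
δ_B = (0.0103307/0.0111800 − 1)×1000 = (0.924034 − 1)×1000 = -75.966‰
f_A = (δ_mix − δ_B)/(δ_A − δ_B) = (-49.6 − (-75.966))/(-13.363 − (-75.966))
f_A = 26.366 / 62.603 = 0.4212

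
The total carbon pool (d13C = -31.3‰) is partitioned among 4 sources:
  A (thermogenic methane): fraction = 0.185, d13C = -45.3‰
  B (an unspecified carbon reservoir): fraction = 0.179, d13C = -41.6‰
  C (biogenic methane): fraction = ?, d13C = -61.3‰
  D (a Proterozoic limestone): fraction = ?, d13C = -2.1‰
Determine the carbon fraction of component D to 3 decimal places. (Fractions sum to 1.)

0.397

Let f_D and f_C be the unknown fractions; fractions sum to 1 so f_D + f_C = 0.636.
Mass balance: Σ fᵢ·δᵢ = δ_bulk ⇒ f_D·(-2.1) + f_C·(-61.3) = -31.3 − (-15.827) = -15.473
Substitute f_C = 0.636 − f_D:
f_D·(-2.1 − -61.3) = -15.473 − 0.636×(-61.3) = 23.514
f_D = 23.514 / 59.2 = 0.3972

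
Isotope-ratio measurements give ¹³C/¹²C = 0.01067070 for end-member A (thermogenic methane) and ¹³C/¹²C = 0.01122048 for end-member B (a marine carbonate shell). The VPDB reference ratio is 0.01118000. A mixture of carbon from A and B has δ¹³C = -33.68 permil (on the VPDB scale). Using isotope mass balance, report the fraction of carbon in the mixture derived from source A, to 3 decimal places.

δ_A = (0.01067070/0.01118000 − 1)×1000 = (0.954445 − 1)×1000 = -45.555 permil
δ_B = (0.01122048/0.01118000 − 1)×1000 = (1.003621 − 1)×1000 = 3.621 permil
f_A = (δ_mix − δ_B)/(δ_A − δ_B) = (-33.68 − (3.621))/(-45.555 − (3.621))
f_A = -37.301 / -49.175 = 0.7585

0.759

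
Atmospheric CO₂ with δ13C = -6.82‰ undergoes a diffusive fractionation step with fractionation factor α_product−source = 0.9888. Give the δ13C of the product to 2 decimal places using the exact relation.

δ_product = (δ_source + 1000)·α − 1000
δ_product = (-6.82 + 1000) × 0.9888 − 1000
δ_product = 982.056 − 1000 = -17.944‰

-17.94‰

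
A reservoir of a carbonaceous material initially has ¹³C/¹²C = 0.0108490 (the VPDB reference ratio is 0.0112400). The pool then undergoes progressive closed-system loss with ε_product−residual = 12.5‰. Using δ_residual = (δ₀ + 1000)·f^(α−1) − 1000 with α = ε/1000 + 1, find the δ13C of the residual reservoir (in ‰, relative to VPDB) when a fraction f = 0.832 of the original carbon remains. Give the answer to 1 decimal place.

δ₀ = (0.0108490/0.0112400 − 1)×1000 = (0.965214 − 1)×1000 = -34.786‰
α − 1 = ε/1000 = 0.0125
f^(α−1) = 0.832^(0.0125) = 0.997704
δ_res = (-34.786 + 1000) × 0.997704 − 1000 = 962.997 − 1000 = -37.00‰

-37.0‰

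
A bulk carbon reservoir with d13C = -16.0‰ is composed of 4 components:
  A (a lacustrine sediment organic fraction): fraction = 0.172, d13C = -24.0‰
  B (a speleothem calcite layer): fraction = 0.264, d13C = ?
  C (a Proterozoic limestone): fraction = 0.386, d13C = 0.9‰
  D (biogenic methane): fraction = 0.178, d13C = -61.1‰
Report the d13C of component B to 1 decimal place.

Isotope mass balance: δ_bulk = Σ fᵢ·δᵢ.
-16.0 = 0.172×(-24.0) + 0.264×δ_B + 0.386×(0.9) + 0.178×(-61.1)
0.264·δ_B = -16.0 − (-14.656) = -1.344
δ_B = -1.344 / 0.264 = -5.09‰

-5.1‰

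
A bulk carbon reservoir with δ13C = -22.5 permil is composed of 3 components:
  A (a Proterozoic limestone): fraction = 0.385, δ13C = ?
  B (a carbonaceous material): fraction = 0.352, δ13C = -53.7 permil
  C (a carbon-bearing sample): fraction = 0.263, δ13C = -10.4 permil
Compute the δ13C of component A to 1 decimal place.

-2.2 permil

Isotope mass balance: δ_bulk = Σ fᵢ·δᵢ.
-22.5 = 0.385×δ_A + 0.352×(-53.7) + 0.263×(-10.4)
0.385·δ_A = -22.5 − (-21.638) = -0.862
δ_A = -0.862 / 0.385 = -2.24 permil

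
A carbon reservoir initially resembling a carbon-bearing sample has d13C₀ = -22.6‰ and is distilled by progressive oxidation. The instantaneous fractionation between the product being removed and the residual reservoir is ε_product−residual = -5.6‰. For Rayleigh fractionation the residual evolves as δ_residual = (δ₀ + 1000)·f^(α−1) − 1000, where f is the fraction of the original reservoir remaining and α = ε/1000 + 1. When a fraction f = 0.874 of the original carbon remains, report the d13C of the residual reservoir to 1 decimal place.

-21.9‰

Rayleigh residual: δ_res = (δ₀ + 1000)·f^(α−1) − 1000
α = ε/1000 + 1 = 0.99440, so α − 1 = -0.00560
f^(α−1) = 0.874^(-0.00560) = 1.000754
δ_res = (-22.6 + 1000) × 1.000754 − 1000 = 978.137 − 1000 = -21.86‰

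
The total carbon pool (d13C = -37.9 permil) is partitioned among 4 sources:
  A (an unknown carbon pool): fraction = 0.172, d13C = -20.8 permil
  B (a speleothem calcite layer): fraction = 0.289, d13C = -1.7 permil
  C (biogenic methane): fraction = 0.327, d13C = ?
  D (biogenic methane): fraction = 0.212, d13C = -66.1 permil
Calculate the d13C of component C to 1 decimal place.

Isotope mass balance: δ_bulk = Σ fᵢ·δᵢ.
-37.9 = 0.172×(-20.8) + 0.289×(-1.7) + 0.327×δ_C + 0.212×(-66.1)
0.327·δ_C = -37.9 − (-18.082) = -19.818
δ_C = -19.818 / 0.327 = -60.61 permil

-60.6 permil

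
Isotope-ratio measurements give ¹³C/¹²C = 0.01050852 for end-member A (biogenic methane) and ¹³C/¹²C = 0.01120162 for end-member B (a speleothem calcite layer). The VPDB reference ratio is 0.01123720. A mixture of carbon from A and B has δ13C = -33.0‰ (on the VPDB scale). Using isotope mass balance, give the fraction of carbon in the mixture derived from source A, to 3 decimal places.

0.484

δ_A = (0.01050852/0.01123720 − 1)×1000 = (0.935155 − 1)×1000 = -64.845‰
δ_B = (0.01120162/0.01123720 − 1)×1000 = (0.996834 − 1)×1000 = -3.166‰
f_A = (δ_mix − δ_B)/(δ_A − δ_B) = (-33.0 − (-3.166))/(-64.845 − (-3.166))
f_A = -29.834 / -61.679 = 0.4837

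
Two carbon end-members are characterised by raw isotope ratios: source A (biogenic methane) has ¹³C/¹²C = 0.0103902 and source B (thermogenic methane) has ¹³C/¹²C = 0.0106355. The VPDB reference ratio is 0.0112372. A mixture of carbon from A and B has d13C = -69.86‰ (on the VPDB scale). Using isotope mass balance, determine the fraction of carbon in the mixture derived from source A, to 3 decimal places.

0.747

δ_A = (0.0103902/0.0112372 − 1)×1000 = (0.924625 − 1)×1000 = -75.375‰
δ_B = (0.0106355/0.0112372 − 1)×1000 = (0.946455 − 1)×1000 = -53.545‰
f_A = (δ_mix − δ_B)/(δ_A − δ_B) = (-69.86 − (-53.545))/(-75.375 − (-53.545))
f_A = -16.315 / -21.829 = 0.7474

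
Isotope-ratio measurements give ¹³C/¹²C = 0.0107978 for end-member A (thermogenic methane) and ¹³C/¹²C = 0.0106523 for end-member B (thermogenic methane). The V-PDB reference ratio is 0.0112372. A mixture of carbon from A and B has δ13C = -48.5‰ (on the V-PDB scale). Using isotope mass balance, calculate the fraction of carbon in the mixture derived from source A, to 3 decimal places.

δ_A = (0.0107978/0.0112372 − 1)×1000 = (0.960898 − 1)×1000 = -39.102‰
δ_B = (0.0106523/0.0112372 − 1)×1000 = (0.947950 − 1)×1000 = -52.050‰
f_A = (δ_mix − δ_B)/(δ_A − δ_B) = (-48.5 − (-52.050))/(-39.102 − (-52.050))
f_A = 3.550 / 12.948 = 0.2742

0.274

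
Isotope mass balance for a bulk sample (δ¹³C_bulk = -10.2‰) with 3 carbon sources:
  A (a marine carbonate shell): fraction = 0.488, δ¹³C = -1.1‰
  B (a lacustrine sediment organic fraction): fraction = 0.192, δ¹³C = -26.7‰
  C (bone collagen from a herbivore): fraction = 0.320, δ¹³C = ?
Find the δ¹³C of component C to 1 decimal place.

-14.2‰

Isotope mass balance: δ_bulk = Σ fᵢ·δᵢ.
-10.2 = 0.488×(-1.1) + 0.192×(-26.7) + 0.320×δ_C
0.320·δ_C = -10.2 − (-5.663) = -4.537
δ_C = -4.537 / 0.320 = -14.18‰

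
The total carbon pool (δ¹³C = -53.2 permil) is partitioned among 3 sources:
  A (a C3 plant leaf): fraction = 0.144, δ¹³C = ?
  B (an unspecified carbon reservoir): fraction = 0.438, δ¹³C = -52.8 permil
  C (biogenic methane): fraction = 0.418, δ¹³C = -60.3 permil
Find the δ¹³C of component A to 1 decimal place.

-33.8 permil

Isotope mass balance: δ_bulk = Σ fᵢ·δᵢ.
-53.2 = 0.144×δ_A + 0.438×(-52.8) + 0.418×(-60.3)
0.144·δ_A = -53.2 − (-48.332) = -4.868
δ_A = -4.868 / 0.144 = -33.81 permil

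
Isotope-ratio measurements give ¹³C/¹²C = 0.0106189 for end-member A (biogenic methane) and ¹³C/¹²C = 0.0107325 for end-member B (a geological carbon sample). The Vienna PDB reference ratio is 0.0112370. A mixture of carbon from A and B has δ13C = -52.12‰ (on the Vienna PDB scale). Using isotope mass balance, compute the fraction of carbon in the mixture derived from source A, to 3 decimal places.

0.715

δ_A = (0.0106189/0.0112370 − 1)×1000 = (0.944994 − 1)×1000 = -55.006‰
δ_B = (0.0107325/0.0112370 − 1)×1000 = (0.955104 − 1)×1000 = -44.896‰
f_A = (δ_mix − δ_B)/(δ_A − δ_B) = (-52.12 − (-44.896))/(-55.006 − (-44.896))
f_A = -7.224 / -10.109 = 0.7145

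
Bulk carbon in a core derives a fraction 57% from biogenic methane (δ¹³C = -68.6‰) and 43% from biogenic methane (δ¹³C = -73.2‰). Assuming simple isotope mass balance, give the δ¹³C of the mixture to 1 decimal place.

-70.6‰

δ_mix = f_A·δ_A + f_B·δ_B
δ_mix = 0.57 × (-68.6) + 0.43 × (-73.2)
δ_mix = -39.10 + -31.48 = -70.58‰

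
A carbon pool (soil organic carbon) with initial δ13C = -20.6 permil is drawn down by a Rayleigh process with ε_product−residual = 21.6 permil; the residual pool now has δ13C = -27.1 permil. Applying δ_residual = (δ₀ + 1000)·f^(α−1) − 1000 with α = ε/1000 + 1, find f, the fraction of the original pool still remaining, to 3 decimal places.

α − 1 = ε/1000 = 0.0216
(δ_res + 1000)/(δ₀ + 1000) = (-27.1 + 1000)/(-20.6 + 1000) = 972.9/979.4 = 0.993363
f = 0.993363^(1/0.0216) = exp(ln(0.993363)/0.0216) = exp(-0.00666/0.0216)
f = exp(-0.3083) = 0.7347

0.735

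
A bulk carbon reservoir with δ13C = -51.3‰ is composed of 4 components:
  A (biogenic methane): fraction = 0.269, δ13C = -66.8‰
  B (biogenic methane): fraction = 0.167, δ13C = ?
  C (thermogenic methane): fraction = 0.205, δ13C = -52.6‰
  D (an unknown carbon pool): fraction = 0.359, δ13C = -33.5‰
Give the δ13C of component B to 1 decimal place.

-63.0‰

Isotope mass balance: δ_bulk = Σ fᵢ·δᵢ.
-51.3 = 0.269×(-66.8) + 0.167×δ_B + 0.205×(-52.6) + 0.359×(-33.5)
0.167·δ_B = -51.3 − (-40.779) = -10.521
δ_B = -10.521 / 0.167 = -63.00‰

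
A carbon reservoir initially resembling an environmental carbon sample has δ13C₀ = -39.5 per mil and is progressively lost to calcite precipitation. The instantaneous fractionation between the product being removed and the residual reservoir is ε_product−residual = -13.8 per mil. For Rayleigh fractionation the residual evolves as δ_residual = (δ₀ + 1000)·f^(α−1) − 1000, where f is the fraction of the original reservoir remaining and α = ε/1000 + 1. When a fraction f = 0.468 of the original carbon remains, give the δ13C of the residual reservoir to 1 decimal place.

-29.4 per mil

Rayleigh residual: δ_res = (δ₀ + 1000)·f^(α−1) − 1000
α = ε/1000 + 1 = 0.98620, so α − 1 = -0.01380
f^(α−1) = 0.468^(-0.01380) = 1.010533
δ_res = (-39.5 + 1000) × 1.010533 − 1000 = 970.617 − 1000 = -29.38 per mil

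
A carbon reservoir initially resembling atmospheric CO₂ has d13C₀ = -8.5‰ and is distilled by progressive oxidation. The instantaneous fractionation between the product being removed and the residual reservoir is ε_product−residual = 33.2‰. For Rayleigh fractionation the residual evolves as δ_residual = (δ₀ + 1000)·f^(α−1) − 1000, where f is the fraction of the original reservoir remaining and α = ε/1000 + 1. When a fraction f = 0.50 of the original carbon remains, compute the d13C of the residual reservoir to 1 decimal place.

-31.1‰

Rayleigh residual: δ_res = (δ₀ + 1000)·f^(α−1) − 1000
α = ε/1000 + 1 = 1.03320, so α − 1 = 0.03320
f^(α−1) = 0.50^(0.03320) = 0.977250
δ_res = (-8.5 + 1000) × 0.977250 − 1000 = 968.944 − 1000 = -31.06‰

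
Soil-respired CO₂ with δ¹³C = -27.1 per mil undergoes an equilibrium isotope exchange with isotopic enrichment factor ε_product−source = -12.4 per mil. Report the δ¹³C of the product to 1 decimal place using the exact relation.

To first order, δ_product ≈ δ_source + ε = -39.5 per mil.
Exactly, δ_product = (δ_source + 1000)·(ε/1000 + 1) − 1000.
δ_product = (-27.1 + 1000) × (-12.4/1000 + 1) − 1000
δ_product = -39.16 per mil

-39.2 per mil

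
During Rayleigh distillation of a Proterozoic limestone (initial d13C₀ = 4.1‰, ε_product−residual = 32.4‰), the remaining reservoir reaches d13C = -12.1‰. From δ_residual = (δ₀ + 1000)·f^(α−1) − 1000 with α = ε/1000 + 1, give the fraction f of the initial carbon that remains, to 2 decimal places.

0.61

α − 1 = ε/1000 = 0.0324
(δ_res + 1000)/(δ₀ + 1000) = (-12.1 + 1000)/(4.1 + 1000) = 987.9/1004.1 = 0.983866
f = 0.983866^(1/0.0324) = exp(ln(0.983866)/0.0324) = exp(-0.01627/0.0324)
f = exp(-0.5020) = 0.6053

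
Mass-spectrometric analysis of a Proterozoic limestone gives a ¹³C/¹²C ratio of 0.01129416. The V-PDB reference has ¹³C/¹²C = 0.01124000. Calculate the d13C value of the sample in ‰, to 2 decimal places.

d13C = (R_sample / R_standard − 1) × 1000
R_sample / R_standard = 0.01129416 / 0.01124000 = 1.004819
d13C = (1.004819 − 1) × 1000 = 4.819‰

4.82‰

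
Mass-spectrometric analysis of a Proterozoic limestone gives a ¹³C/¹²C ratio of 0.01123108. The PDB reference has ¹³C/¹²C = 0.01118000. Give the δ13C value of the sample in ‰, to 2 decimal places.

4.57‰

δ13C = (R_sample / R_standard − 1) × 1000
R_sample / R_standard = 0.01123108 / 0.01118000 = 1.004569
δ13C = (1.004569 − 1) × 1000 = 4.569‰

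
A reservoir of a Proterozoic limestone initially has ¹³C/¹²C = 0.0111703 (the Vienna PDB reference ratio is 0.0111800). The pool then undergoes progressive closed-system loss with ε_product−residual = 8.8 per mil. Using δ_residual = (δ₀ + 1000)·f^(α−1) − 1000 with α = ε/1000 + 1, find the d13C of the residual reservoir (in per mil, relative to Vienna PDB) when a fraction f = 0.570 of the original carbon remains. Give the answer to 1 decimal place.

δ₀ = (0.0111703/0.0111800 − 1)×1000 = (0.999132 − 1)×1000 = -0.868 per mil
α − 1 = ε/1000 = 0.0088
f^(α−1) = 0.570^(0.0088) = 0.995066
δ_res = (-0.868 + 1000) × 0.995066 − 1000 = 994.202 − 1000 = -5.80 per mil

-5.8 per mil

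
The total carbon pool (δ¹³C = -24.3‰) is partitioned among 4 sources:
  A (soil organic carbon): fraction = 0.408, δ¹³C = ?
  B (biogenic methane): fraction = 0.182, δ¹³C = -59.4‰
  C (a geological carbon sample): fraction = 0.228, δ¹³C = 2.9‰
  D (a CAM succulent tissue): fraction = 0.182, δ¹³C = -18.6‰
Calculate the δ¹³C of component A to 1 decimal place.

-26.4‰

Isotope mass balance: δ_bulk = Σ fᵢ·δᵢ.
-24.3 = 0.408×δ_A + 0.182×(-59.4) + 0.228×(2.9) + 0.182×(-18.6)
0.408·δ_A = -24.3 − (-13.535) = -10.765
δ_A = -10.765 / 0.408 = -26.39‰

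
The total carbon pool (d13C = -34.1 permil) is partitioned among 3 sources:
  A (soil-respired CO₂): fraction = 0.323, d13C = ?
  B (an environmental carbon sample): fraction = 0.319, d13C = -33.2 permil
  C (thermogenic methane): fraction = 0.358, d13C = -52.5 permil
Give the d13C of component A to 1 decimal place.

-14.6 permil

Isotope mass balance: δ_bulk = Σ fᵢ·δᵢ.
-34.1 = 0.323×δ_A + 0.319×(-33.2) + 0.358×(-52.5)
0.323·δ_A = -34.1 − (-29.386) = -4.714
δ_A = -4.714 / 0.323 = -14.60 permil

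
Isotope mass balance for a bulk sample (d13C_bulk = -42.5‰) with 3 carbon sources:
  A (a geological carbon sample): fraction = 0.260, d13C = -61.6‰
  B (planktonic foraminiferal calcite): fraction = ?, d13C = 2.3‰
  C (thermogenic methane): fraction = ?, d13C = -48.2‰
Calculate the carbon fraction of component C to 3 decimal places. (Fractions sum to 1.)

0.558

Let f_C and f_B be the unknown fractions; fractions sum to 1 so f_C + f_B = 0.740.
Mass balance: Σ fᵢ·δᵢ = δ_bulk ⇒ f_C·(-48.2) + f_B·(2.3) = -42.5 − (-16.016) = -26.484
Substitute f_B = 0.740 − f_C:
f_C·(-48.2 − 2.3) = -26.484 − 0.740×(2.3) = -28.186
f_C = -28.186 / -50.5 = 0.5581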